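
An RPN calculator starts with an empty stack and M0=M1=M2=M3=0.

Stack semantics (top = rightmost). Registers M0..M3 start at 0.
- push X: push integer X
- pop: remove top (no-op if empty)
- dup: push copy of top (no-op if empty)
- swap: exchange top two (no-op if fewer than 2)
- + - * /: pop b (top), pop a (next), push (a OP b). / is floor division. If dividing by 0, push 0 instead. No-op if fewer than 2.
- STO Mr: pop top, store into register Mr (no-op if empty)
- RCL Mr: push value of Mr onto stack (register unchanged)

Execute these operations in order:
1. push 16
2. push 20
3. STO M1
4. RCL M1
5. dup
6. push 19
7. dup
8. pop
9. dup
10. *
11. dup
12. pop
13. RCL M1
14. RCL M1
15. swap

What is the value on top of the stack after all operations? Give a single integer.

Answer: 20

Derivation:
After op 1 (push 16): stack=[16] mem=[0,0,0,0]
After op 2 (push 20): stack=[16,20] mem=[0,0,0,0]
After op 3 (STO M1): stack=[16] mem=[0,20,0,0]
After op 4 (RCL M1): stack=[16,20] mem=[0,20,0,0]
After op 5 (dup): stack=[16,20,20] mem=[0,20,0,0]
After op 6 (push 19): stack=[16,20,20,19] mem=[0,20,0,0]
After op 7 (dup): stack=[16,20,20,19,19] mem=[0,20,0,0]
After op 8 (pop): stack=[16,20,20,19] mem=[0,20,0,0]
After op 9 (dup): stack=[16,20,20,19,19] mem=[0,20,0,0]
After op 10 (*): stack=[16,20,20,361] mem=[0,20,0,0]
After op 11 (dup): stack=[16,20,20,361,361] mem=[0,20,0,0]
After op 12 (pop): stack=[16,20,20,361] mem=[0,20,0,0]
After op 13 (RCL M1): stack=[16,20,20,361,20] mem=[0,20,0,0]
After op 14 (RCL M1): stack=[16,20,20,361,20,20] mem=[0,20,0,0]
After op 15 (swap): stack=[16,20,20,361,20,20] mem=[0,20,0,0]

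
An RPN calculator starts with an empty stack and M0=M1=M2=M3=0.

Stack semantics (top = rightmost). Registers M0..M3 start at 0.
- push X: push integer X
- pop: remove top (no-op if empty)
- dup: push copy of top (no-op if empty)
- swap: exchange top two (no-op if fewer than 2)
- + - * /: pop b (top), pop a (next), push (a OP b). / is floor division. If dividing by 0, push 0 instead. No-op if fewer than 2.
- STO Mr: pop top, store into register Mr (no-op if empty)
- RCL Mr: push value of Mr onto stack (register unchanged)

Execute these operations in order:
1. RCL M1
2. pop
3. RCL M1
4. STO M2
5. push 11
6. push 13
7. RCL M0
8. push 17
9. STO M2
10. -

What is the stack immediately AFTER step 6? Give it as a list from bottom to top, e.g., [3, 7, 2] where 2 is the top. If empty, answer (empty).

After op 1 (RCL M1): stack=[0] mem=[0,0,0,0]
After op 2 (pop): stack=[empty] mem=[0,0,0,0]
After op 3 (RCL M1): stack=[0] mem=[0,0,0,0]
After op 4 (STO M2): stack=[empty] mem=[0,0,0,0]
After op 5 (push 11): stack=[11] mem=[0,0,0,0]
After op 6 (push 13): stack=[11,13] mem=[0,0,0,0]

[11, 13]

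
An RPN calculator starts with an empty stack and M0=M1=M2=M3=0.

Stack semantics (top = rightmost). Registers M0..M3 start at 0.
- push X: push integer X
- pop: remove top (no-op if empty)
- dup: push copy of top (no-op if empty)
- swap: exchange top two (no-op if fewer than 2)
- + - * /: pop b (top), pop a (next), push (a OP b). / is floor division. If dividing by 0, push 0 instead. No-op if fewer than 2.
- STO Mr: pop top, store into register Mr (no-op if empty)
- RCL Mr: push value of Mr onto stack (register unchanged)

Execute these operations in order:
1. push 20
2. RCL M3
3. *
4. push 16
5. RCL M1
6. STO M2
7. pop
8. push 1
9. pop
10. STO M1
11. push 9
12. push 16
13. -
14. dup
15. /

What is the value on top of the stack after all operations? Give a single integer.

Answer: 1

Derivation:
After op 1 (push 20): stack=[20] mem=[0,0,0,0]
After op 2 (RCL M3): stack=[20,0] mem=[0,0,0,0]
After op 3 (*): stack=[0] mem=[0,0,0,0]
After op 4 (push 16): stack=[0,16] mem=[0,0,0,0]
After op 5 (RCL M1): stack=[0,16,0] mem=[0,0,0,0]
After op 6 (STO M2): stack=[0,16] mem=[0,0,0,0]
After op 7 (pop): stack=[0] mem=[0,0,0,0]
After op 8 (push 1): stack=[0,1] mem=[0,0,0,0]
After op 9 (pop): stack=[0] mem=[0,0,0,0]
After op 10 (STO M1): stack=[empty] mem=[0,0,0,0]
After op 11 (push 9): stack=[9] mem=[0,0,0,0]
After op 12 (push 16): stack=[9,16] mem=[0,0,0,0]
After op 13 (-): stack=[-7] mem=[0,0,0,0]
After op 14 (dup): stack=[-7,-7] mem=[0,0,0,0]
After op 15 (/): stack=[1] mem=[0,0,0,0]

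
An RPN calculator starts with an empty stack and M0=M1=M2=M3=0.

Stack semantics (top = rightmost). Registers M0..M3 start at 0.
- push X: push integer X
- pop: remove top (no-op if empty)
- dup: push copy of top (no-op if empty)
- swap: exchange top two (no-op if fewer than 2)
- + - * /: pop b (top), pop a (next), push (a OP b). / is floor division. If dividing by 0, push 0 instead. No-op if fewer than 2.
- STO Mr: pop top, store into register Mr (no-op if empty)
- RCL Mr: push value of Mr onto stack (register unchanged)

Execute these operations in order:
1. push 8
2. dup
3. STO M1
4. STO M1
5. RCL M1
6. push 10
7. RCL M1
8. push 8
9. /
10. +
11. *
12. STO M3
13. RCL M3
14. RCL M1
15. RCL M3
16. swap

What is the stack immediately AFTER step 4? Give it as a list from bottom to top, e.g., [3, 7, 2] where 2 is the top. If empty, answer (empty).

After op 1 (push 8): stack=[8] mem=[0,0,0,0]
After op 2 (dup): stack=[8,8] mem=[0,0,0,0]
After op 3 (STO M1): stack=[8] mem=[0,8,0,0]
After op 4 (STO M1): stack=[empty] mem=[0,8,0,0]

(empty)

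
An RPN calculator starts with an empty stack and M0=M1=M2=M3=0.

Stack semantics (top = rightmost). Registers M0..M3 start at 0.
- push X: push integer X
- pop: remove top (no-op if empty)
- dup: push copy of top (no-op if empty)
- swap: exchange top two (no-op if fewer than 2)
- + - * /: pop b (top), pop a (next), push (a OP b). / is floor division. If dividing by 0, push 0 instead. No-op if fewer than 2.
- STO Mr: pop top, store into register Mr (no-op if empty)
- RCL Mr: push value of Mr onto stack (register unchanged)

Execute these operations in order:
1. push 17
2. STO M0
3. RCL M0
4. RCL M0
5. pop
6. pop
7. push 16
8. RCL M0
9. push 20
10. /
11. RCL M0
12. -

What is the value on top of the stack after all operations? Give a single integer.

After op 1 (push 17): stack=[17] mem=[0,0,0,0]
After op 2 (STO M0): stack=[empty] mem=[17,0,0,0]
After op 3 (RCL M0): stack=[17] mem=[17,0,0,0]
After op 4 (RCL M0): stack=[17,17] mem=[17,0,0,0]
After op 5 (pop): stack=[17] mem=[17,0,0,0]
After op 6 (pop): stack=[empty] mem=[17,0,0,0]
After op 7 (push 16): stack=[16] mem=[17,0,0,0]
After op 8 (RCL M0): stack=[16,17] mem=[17,0,0,0]
After op 9 (push 20): stack=[16,17,20] mem=[17,0,0,0]
After op 10 (/): stack=[16,0] mem=[17,0,0,0]
After op 11 (RCL M0): stack=[16,0,17] mem=[17,0,0,0]
After op 12 (-): stack=[16,-17] mem=[17,0,0,0]

Answer: -17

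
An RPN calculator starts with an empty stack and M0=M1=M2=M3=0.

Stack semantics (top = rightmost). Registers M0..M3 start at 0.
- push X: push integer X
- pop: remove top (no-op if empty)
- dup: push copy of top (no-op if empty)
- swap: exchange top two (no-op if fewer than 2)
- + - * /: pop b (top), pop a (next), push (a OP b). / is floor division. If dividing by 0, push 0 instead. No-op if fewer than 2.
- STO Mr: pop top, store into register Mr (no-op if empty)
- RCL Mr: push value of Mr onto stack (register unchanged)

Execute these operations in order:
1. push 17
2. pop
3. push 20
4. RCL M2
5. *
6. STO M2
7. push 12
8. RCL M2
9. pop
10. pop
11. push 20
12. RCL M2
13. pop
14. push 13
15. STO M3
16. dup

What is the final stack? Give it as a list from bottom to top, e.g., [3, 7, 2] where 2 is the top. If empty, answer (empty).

Answer: [20, 20]

Derivation:
After op 1 (push 17): stack=[17] mem=[0,0,0,0]
After op 2 (pop): stack=[empty] mem=[0,0,0,0]
After op 3 (push 20): stack=[20] mem=[0,0,0,0]
After op 4 (RCL M2): stack=[20,0] mem=[0,0,0,0]
After op 5 (*): stack=[0] mem=[0,0,0,0]
After op 6 (STO M2): stack=[empty] mem=[0,0,0,0]
After op 7 (push 12): stack=[12] mem=[0,0,0,0]
After op 8 (RCL M2): stack=[12,0] mem=[0,0,0,0]
After op 9 (pop): stack=[12] mem=[0,0,0,0]
After op 10 (pop): stack=[empty] mem=[0,0,0,0]
After op 11 (push 20): stack=[20] mem=[0,0,0,0]
After op 12 (RCL M2): stack=[20,0] mem=[0,0,0,0]
After op 13 (pop): stack=[20] mem=[0,0,0,0]
After op 14 (push 13): stack=[20,13] mem=[0,0,0,0]
After op 15 (STO M3): stack=[20] mem=[0,0,0,13]
After op 16 (dup): stack=[20,20] mem=[0,0,0,13]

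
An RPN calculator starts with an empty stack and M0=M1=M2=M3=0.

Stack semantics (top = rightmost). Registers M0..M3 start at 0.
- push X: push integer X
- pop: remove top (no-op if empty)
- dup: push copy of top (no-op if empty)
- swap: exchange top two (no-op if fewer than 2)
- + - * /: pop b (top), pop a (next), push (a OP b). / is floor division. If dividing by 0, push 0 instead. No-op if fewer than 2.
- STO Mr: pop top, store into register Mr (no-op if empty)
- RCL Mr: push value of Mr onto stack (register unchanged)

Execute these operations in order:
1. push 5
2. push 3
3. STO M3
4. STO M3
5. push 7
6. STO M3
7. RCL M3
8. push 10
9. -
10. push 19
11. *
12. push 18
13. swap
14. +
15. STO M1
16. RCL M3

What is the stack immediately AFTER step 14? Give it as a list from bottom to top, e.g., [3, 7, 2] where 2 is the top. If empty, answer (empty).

After op 1 (push 5): stack=[5] mem=[0,0,0,0]
After op 2 (push 3): stack=[5,3] mem=[0,0,0,0]
After op 3 (STO M3): stack=[5] mem=[0,0,0,3]
After op 4 (STO M3): stack=[empty] mem=[0,0,0,5]
After op 5 (push 7): stack=[7] mem=[0,0,0,5]
After op 6 (STO M3): stack=[empty] mem=[0,0,0,7]
After op 7 (RCL M3): stack=[7] mem=[0,0,0,7]
After op 8 (push 10): stack=[7,10] mem=[0,0,0,7]
After op 9 (-): stack=[-3] mem=[0,0,0,7]
After op 10 (push 19): stack=[-3,19] mem=[0,0,0,7]
After op 11 (*): stack=[-57] mem=[0,0,0,7]
After op 12 (push 18): stack=[-57,18] mem=[0,0,0,7]
After op 13 (swap): stack=[18,-57] mem=[0,0,0,7]
After op 14 (+): stack=[-39] mem=[0,0,0,7]

[-39]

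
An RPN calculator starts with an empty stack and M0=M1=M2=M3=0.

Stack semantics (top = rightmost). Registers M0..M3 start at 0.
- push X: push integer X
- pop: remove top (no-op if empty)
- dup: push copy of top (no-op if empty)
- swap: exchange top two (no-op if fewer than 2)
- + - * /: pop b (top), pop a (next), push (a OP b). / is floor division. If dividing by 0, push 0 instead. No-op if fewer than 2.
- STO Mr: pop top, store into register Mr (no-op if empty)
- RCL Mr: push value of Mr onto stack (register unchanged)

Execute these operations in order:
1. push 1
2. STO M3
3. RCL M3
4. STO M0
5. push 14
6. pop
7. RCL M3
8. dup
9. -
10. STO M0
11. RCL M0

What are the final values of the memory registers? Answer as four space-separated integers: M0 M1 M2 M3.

After op 1 (push 1): stack=[1] mem=[0,0,0,0]
After op 2 (STO M3): stack=[empty] mem=[0,0,0,1]
After op 3 (RCL M3): stack=[1] mem=[0,0,0,1]
After op 4 (STO M0): stack=[empty] mem=[1,0,0,1]
After op 5 (push 14): stack=[14] mem=[1,0,0,1]
After op 6 (pop): stack=[empty] mem=[1,0,0,1]
After op 7 (RCL M3): stack=[1] mem=[1,0,0,1]
After op 8 (dup): stack=[1,1] mem=[1,0,0,1]
After op 9 (-): stack=[0] mem=[1,0,0,1]
After op 10 (STO M0): stack=[empty] mem=[0,0,0,1]
After op 11 (RCL M0): stack=[0] mem=[0,0,0,1]

Answer: 0 0 0 1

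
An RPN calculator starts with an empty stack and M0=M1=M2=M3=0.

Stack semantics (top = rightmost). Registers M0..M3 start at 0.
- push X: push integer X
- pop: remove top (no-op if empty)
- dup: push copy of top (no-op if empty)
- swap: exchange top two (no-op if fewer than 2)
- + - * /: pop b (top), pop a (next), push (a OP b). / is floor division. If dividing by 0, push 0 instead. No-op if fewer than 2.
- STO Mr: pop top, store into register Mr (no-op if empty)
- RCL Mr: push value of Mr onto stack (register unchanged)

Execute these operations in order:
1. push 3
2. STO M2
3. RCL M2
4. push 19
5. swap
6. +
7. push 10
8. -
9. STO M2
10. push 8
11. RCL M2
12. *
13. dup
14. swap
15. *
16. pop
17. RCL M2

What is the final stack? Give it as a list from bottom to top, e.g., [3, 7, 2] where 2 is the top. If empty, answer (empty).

After op 1 (push 3): stack=[3] mem=[0,0,0,0]
After op 2 (STO M2): stack=[empty] mem=[0,0,3,0]
After op 3 (RCL M2): stack=[3] mem=[0,0,3,0]
After op 4 (push 19): stack=[3,19] mem=[0,0,3,0]
After op 5 (swap): stack=[19,3] mem=[0,0,3,0]
After op 6 (+): stack=[22] mem=[0,0,3,0]
After op 7 (push 10): stack=[22,10] mem=[0,0,3,0]
After op 8 (-): stack=[12] mem=[0,0,3,0]
After op 9 (STO M2): stack=[empty] mem=[0,0,12,0]
After op 10 (push 8): stack=[8] mem=[0,0,12,0]
After op 11 (RCL M2): stack=[8,12] mem=[0,0,12,0]
After op 12 (*): stack=[96] mem=[0,0,12,0]
After op 13 (dup): stack=[96,96] mem=[0,0,12,0]
After op 14 (swap): stack=[96,96] mem=[0,0,12,0]
After op 15 (*): stack=[9216] mem=[0,0,12,0]
After op 16 (pop): stack=[empty] mem=[0,0,12,0]
After op 17 (RCL M2): stack=[12] mem=[0,0,12,0]

Answer: [12]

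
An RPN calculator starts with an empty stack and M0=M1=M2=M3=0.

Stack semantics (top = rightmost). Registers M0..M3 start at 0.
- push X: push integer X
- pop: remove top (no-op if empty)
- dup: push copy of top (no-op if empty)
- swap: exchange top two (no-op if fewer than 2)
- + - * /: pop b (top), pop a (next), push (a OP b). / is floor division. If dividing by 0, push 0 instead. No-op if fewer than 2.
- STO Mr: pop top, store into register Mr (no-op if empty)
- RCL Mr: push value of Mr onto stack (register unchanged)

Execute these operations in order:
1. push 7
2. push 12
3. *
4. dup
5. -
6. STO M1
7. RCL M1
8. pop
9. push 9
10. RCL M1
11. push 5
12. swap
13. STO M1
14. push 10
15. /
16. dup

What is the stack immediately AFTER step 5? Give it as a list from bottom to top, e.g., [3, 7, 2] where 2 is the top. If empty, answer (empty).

After op 1 (push 7): stack=[7] mem=[0,0,0,0]
After op 2 (push 12): stack=[7,12] mem=[0,0,0,0]
After op 3 (*): stack=[84] mem=[0,0,0,0]
After op 4 (dup): stack=[84,84] mem=[0,0,0,0]
After op 5 (-): stack=[0] mem=[0,0,0,0]

[0]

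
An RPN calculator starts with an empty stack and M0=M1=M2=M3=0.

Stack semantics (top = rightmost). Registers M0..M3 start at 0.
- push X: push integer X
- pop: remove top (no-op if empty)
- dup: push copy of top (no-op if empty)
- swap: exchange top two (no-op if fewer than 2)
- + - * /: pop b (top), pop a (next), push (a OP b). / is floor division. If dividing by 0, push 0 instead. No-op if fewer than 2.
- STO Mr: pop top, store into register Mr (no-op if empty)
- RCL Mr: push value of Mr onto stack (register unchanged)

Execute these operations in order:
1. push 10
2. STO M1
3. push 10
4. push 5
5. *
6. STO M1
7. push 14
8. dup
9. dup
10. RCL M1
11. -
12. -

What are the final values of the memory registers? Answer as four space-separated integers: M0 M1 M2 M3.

Answer: 0 50 0 0

Derivation:
After op 1 (push 10): stack=[10] mem=[0,0,0,0]
After op 2 (STO M1): stack=[empty] mem=[0,10,0,0]
After op 3 (push 10): stack=[10] mem=[0,10,0,0]
After op 4 (push 5): stack=[10,5] mem=[0,10,0,0]
After op 5 (*): stack=[50] mem=[0,10,0,0]
After op 6 (STO M1): stack=[empty] mem=[0,50,0,0]
After op 7 (push 14): stack=[14] mem=[0,50,0,0]
After op 8 (dup): stack=[14,14] mem=[0,50,0,0]
After op 9 (dup): stack=[14,14,14] mem=[0,50,0,0]
After op 10 (RCL M1): stack=[14,14,14,50] mem=[0,50,0,0]
After op 11 (-): stack=[14,14,-36] mem=[0,50,0,0]
After op 12 (-): stack=[14,50] mem=[0,50,0,0]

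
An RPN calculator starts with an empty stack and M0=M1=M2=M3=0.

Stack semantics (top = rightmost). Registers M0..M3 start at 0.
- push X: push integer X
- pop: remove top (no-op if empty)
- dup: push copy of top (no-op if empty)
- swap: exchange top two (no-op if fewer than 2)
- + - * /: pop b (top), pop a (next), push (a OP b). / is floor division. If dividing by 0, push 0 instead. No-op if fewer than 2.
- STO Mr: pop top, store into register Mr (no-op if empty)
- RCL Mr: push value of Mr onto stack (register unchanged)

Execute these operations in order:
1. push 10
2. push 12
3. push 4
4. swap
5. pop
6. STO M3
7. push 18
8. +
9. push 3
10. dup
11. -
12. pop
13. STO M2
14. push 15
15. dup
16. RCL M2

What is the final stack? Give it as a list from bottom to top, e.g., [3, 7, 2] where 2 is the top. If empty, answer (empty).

After op 1 (push 10): stack=[10] mem=[0,0,0,0]
After op 2 (push 12): stack=[10,12] mem=[0,0,0,0]
After op 3 (push 4): stack=[10,12,4] mem=[0,0,0,0]
After op 4 (swap): stack=[10,4,12] mem=[0,0,0,0]
After op 5 (pop): stack=[10,4] mem=[0,0,0,0]
After op 6 (STO M3): stack=[10] mem=[0,0,0,4]
After op 7 (push 18): stack=[10,18] mem=[0,0,0,4]
After op 8 (+): stack=[28] mem=[0,0,0,4]
After op 9 (push 3): stack=[28,3] mem=[0,0,0,4]
After op 10 (dup): stack=[28,3,3] mem=[0,0,0,4]
After op 11 (-): stack=[28,0] mem=[0,0,0,4]
After op 12 (pop): stack=[28] mem=[0,0,0,4]
After op 13 (STO M2): stack=[empty] mem=[0,0,28,4]
After op 14 (push 15): stack=[15] mem=[0,0,28,4]
After op 15 (dup): stack=[15,15] mem=[0,0,28,4]
After op 16 (RCL M2): stack=[15,15,28] mem=[0,0,28,4]

Answer: [15, 15, 28]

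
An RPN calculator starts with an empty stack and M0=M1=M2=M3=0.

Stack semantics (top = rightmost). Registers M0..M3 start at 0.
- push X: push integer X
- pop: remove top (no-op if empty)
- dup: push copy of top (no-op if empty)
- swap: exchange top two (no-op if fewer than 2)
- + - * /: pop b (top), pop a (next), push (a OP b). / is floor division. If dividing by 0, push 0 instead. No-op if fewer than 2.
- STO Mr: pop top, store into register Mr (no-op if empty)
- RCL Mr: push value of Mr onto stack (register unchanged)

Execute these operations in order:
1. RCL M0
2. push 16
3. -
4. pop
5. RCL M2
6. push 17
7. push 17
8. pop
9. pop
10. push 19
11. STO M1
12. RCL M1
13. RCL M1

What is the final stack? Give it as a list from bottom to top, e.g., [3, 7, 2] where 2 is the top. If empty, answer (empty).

After op 1 (RCL M0): stack=[0] mem=[0,0,0,0]
After op 2 (push 16): stack=[0,16] mem=[0,0,0,0]
After op 3 (-): stack=[-16] mem=[0,0,0,0]
After op 4 (pop): stack=[empty] mem=[0,0,0,0]
After op 5 (RCL M2): stack=[0] mem=[0,0,0,0]
After op 6 (push 17): stack=[0,17] mem=[0,0,0,0]
After op 7 (push 17): stack=[0,17,17] mem=[0,0,0,0]
After op 8 (pop): stack=[0,17] mem=[0,0,0,0]
After op 9 (pop): stack=[0] mem=[0,0,0,0]
After op 10 (push 19): stack=[0,19] mem=[0,0,0,0]
After op 11 (STO M1): stack=[0] mem=[0,19,0,0]
After op 12 (RCL M1): stack=[0,19] mem=[0,19,0,0]
After op 13 (RCL M1): stack=[0,19,19] mem=[0,19,0,0]

Answer: [0, 19, 19]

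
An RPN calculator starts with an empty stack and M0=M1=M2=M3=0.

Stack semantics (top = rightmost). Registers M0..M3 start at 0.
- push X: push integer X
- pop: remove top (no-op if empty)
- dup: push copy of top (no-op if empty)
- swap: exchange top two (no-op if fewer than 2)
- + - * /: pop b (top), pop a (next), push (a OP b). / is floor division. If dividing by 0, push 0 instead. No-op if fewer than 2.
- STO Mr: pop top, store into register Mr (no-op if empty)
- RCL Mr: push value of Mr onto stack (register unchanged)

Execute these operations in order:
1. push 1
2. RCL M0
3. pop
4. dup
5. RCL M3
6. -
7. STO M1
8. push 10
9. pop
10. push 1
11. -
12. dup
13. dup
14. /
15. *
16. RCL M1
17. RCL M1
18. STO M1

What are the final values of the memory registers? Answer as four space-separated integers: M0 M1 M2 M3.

Answer: 0 1 0 0

Derivation:
After op 1 (push 1): stack=[1] mem=[0,0,0,0]
After op 2 (RCL M0): stack=[1,0] mem=[0,0,0,0]
After op 3 (pop): stack=[1] mem=[0,0,0,0]
After op 4 (dup): stack=[1,1] mem=[0,0,0,0]
After op 5 (RCL M3): stack=[1,1,0] mem=[0,0,0,0]
After op 6 (-): stack=[1,1] mem=[0,0,0,0]
After op 7 (STO M1): stack=[1] mem=[0,1,0,0]
After op 8 (push 10): stack=[1,10] mem=[0,1,0,0]
After op 9 (pop): stack=[1] mem=[0,1,0,0]
After op 10 (push 1): stack=[1,1] mem=[0,1,0,0]
After op 11 (-): stack=[0] mem=[0,1,0,0]
After op 12 (dup): stack=[0,0] mem=[0,1,0,0]
After op 13 (dup): stack=[0,0,0] mem=[0,1,0,0]
After op 14 (/): stack=[0,0] mem=[0,1,0,0]
After op 15 (*): stack=[0] mem=[0,1,0,0]
After op 16 (RCL M1): stack=[0,1] mem=[0,1,0,0]
After op 17 (RCL M1): stack=[0,1,1] mem=[0,1,0,0]
After op 18 (STO M1): stack=[0,1] mem=[0,1,0,0]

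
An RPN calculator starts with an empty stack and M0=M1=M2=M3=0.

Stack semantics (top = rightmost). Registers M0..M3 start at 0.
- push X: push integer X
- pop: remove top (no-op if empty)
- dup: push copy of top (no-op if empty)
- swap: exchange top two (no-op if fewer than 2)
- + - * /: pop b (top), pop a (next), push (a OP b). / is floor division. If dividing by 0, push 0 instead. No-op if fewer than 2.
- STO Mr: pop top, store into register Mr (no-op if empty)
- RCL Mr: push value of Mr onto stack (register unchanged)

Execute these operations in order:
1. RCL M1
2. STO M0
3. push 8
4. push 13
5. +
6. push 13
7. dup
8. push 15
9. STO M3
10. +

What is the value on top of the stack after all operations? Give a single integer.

After op 1 (RCL M1): stack=[0] mem=[0,0,0,0]
After op 2 (STO M0): stack=[empty] mem=[0,0,0,0]
After op 3 (push 8): stack=[8] mem=[0,0,0,0]
After op 4 (push 13): stack=[8,13] mem=[0,0,0,0]
After op 5 (+): stack=[21] mem=[0,0,0,0]
After op 6 (push 13): stack=[21,13] mem=[0,0,0,0]
After op 7 (dup): stack=[21,13,13] mem=[0,0,0,0]
After op 8 (push 15): stack=[21,13,13,15] mem=[0,0,0,0]
After op 9 (STO M3): stack=[21,13,13] mem=[0,0,0,15]
After op 10 (+): stack=[21,26] mem=[0,0,0,15]

Answer: 26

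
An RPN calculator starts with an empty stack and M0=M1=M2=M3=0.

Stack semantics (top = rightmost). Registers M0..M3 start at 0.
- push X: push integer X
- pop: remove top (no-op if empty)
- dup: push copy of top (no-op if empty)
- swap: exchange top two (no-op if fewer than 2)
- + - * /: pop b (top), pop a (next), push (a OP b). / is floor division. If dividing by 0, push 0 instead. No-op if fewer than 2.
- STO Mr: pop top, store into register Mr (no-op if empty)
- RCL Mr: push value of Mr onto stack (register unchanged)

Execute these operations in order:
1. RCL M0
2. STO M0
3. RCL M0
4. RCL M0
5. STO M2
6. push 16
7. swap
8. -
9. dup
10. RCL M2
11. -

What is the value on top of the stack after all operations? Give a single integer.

After op 1 (RCL M0): stack=[0] mem=[0,0,0,0]
After op 2 (STO M0): stack=[empty] mem=[0,0,0,0]
After op 3 (RCL M0): stack=[0] mem=[0,0,0,0]
After op 4 (RCL M0): stack=[0,0] mem=[0,0,0,0]
After op 5 (STO M2): stack=[0] mem=[0,0,0,0]
After op 6 (push 16): stack=[0,16] mem=[0,0,0,0]
After op 7 (swap): stack=[16,0] mem=[0,0,0,0]
After op 8 (-): stack=[16] mem=[0,0,0,0]
After op 9 (dup): stack=[16,16] mem=[0,0,0,0]
After op 10 (RCL M2): stack=[16,16,0] mem=[0,0,0,0]
After op 11 (-): stack=[16,16] mem=[0,0,0,0]

Answer: 16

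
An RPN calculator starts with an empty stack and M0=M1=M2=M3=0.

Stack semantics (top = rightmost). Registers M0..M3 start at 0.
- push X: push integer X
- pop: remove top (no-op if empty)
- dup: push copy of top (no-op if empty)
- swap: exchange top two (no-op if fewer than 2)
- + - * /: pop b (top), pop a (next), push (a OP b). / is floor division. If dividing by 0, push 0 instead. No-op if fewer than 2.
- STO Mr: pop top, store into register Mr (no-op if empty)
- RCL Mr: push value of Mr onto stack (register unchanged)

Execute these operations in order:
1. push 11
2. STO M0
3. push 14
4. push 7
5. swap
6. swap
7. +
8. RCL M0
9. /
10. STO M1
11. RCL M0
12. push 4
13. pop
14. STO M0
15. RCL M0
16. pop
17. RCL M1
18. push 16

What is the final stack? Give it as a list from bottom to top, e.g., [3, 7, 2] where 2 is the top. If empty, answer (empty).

Answer: [1, 16]

Derivation:
After op 1 (push 11): stack=[11] mem=[0,0,0,0]
After op 2 (STO M0): stack=[empty] mem=[11,0,0,0]
After op 3 (push 14): stack=[14] mem=[11,0,0,0]
After op 4 (push 7): stack=[14,7] mem=[11,0,0,0]
After op 5 (swap): stack=[7,14] mem=[11,0,0,0]
After op 6 (swap): stack=[14,7] mem=[11,0,0,0]
After op 7 (+): stack=[21] mem=[11,0,0,0]
After op 8 (RCL M0): stack=[21,11] mem=[11,0,0,0]
After op 9 (/): stack=[1] mem=[11,0,0,0]
After op 10 (STO M1): stack=[empty] mem=[11,1,0,0]
After op 11 (RCL M0): stack=[11] mem=[11,1,0,0]
After op 12 (push 4): stack=[11,4] mem=[11,1,0,0]
After op 13 (pop): stack=[11] mem=[11,1,0,0]
After op 14 (STO M0): stack=[empty] mem=[11,1,0,0]
After op 15 (RCL M0): stack=[11] mem=[11,1,0,0]
After op 16 (pop): stack=[empty] mem=[11,1,0,0]
After op 17 (RCL M1): stack=[1] mem=[11,1,0,0]
After op 18 (push 16): stack=[1,16] mem=[11,1,0,0]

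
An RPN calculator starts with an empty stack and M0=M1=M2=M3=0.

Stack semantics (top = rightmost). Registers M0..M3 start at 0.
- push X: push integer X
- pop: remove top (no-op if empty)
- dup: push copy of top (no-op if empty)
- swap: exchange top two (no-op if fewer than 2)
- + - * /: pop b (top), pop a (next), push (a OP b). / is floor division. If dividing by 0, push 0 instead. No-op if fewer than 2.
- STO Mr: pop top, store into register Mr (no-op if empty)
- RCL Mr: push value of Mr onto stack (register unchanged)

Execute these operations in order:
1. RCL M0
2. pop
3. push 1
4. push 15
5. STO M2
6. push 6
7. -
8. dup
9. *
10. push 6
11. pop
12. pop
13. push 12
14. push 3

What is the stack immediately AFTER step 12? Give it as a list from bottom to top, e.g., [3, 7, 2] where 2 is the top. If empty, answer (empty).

After op 1 (RCL M0): stack=[0] mem=[0,0,0,0]
After op 2 (pop): stack=[empty] mem=[0,0,0,0]
After op 3 (push 1): stack=[1] mem=[0,0,0,0]
After op 4 (push 15): stack=[1,15] mem=[0,0,0,0]
After op 5 (STO M2): stack=[1] mem=[0,0,15,0]
After op 6 (push 6): stack=[1,6] mem=[0,0,15,0]
After op 7 (-): stack=[-5] mem=[0,0,15,0]
After op 8 (dup): stack=[-5,-5] mem=[0,0,15,0]
After op 9 (*): stack=[25] mem=[0,0,15,0]
After op 10 (push 6): stack=[25,6] mem=[0,0,15,0]
After op 11 (pop): stack=[25] mem=[0,0,15,0]
After op 12 (pop): stack=[empty] mem=[0,0,15,0]

(empty)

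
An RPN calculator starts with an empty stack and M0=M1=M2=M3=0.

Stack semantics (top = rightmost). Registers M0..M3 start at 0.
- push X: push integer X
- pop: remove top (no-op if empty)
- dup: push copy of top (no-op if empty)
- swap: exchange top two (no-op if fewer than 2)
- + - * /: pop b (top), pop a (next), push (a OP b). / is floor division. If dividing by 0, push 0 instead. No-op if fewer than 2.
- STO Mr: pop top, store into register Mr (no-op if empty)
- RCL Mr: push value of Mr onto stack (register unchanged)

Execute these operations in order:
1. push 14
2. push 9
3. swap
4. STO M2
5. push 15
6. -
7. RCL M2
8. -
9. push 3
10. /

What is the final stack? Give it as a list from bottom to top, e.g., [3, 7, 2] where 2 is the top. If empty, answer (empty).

Answer: [-7]

Derivation:
After op 1 (push 14): stack=[14] mem=[0,0,0,0]
After op 2 (push 9): stack=[14,9] mem=[0,0,0,0]
After op 3 (swap): stack=[9,14] mem=[0,0,0,0]
After op 4 (STO M2): stack=[9] mem=[0,0,14,0]
After op 5 (push 15): stack=[9,15] mem=[0,0,14,0]
After op 6 (-): stack=[-6] mem=[0,0,14,0]
After op 7 (RCL M2): stack=[-6,14] mem=[0,0,14,0]
After op 8 (-): stack=[-20] mem=[0,0,14,0]
After op 9 (push 3): stack=[-20,3] mem=[0,0,14,0]
After op 10 (/): stack=[-7] mem=[0,0,14,0]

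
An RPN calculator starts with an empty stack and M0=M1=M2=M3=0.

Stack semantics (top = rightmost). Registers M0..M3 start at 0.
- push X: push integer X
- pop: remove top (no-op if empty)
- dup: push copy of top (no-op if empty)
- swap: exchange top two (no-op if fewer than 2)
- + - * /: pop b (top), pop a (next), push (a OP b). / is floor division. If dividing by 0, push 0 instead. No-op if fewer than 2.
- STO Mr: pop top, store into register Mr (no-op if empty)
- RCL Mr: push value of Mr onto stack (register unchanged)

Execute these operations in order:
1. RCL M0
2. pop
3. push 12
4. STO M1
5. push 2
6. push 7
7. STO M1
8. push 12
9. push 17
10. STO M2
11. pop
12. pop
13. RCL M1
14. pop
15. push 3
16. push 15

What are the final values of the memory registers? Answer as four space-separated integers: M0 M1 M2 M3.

After op 1 (RCL M0): stack=[0] mem=[0,0,0,0]
After op 2 (pop): stack=[empty] mem=[0,0,0,0]
After op 3 (push 12): stack=[12] mem=[0,0,0,0]
After op 4 (STO M1): stack=[empty] mem=[0,12,0,0]
After op 5 (push 2): stack=[2] mem=[0,12,0,0]
After op 6 (push 7): stack=[2,7] mem=[0,12,0,0]
After op 7 (STO M1): stack=[2] mem=[0,7,0,0]
After op 8 (push 12): stack=[2,12] mem=[0,7,0,0]
After op 9 (push 17): stack=[2,12,17] mem=[0,7,0,0]
After op 10 (STO M2): stack=[2,12] mem=[0,7,17,0]
After op 11 (pop): stack=[2] mem=[0,7,17,0]
After op 12 (pop): stack=[empty] mem=[0,7,17,0]
After op 13 (RCL M1): stack=[7] mem=[0,7,17,0]
After op 14 (pop): stack=[empty] mem=[0,7,17,0]
After op 15 (push 3): stack=[3] mem=[0,7,17,0]
After op 16 (push 15): stack=[3,15] mem=[0,7,17,0]

Answer: 0 7 17 0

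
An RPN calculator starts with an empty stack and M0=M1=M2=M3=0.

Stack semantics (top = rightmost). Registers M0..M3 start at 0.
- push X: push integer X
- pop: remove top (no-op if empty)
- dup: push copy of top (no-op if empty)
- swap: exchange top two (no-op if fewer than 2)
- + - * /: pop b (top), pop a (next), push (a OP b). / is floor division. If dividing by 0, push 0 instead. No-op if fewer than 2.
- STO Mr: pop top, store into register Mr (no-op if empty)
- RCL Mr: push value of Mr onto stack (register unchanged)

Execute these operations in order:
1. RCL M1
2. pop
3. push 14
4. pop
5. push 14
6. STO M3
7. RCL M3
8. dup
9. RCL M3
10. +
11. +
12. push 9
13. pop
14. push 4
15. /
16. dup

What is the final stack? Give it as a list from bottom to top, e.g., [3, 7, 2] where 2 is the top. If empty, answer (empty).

After op 1 (RCL M1): stack=[0] mem=[0,0,0,0]
After op 2 (pop): stack=[empty] mem=[0,0,0,0]
After op 3 (push 14): stack=[14] mem=[0,0,0,0]
After op 4 (pop): stack=[empty] mem=[0,0,0,0]
After op 5 (push 14): stack=[14] mem=[0,0,0,0]
After op 6 (STO M3): stack=[empty] mem=[0,0,0,14]
After op 7 (RCL M3): stack=[14] mem=[0,0,0,14]
After op 8 (dup): stack=[14,14] mem=[0,0,0,14]
After op 9 (RCL M3): stack=[14,14,14] mem=[0,0,0,14]
After op 10 (+): stack=[14,28] mem=[0,0,0,14]
After op 11 (+): stack=[42] mem=[0,0,0,14]
After op 12 (push 9): stack=[42,9] mem=[0,0,0,14]
After op 13 (pop): stack=[42] mem=[0,0,0,14]
After op 14 (push 4): stack=[42,4] mem=[0,0,0,14]
After op 15 (/): stack=[10] mem=[0,0,0,14]
After op 16 (dup): stack=[10,10] mem=[0,0,0,14]

Answer: [10, 10]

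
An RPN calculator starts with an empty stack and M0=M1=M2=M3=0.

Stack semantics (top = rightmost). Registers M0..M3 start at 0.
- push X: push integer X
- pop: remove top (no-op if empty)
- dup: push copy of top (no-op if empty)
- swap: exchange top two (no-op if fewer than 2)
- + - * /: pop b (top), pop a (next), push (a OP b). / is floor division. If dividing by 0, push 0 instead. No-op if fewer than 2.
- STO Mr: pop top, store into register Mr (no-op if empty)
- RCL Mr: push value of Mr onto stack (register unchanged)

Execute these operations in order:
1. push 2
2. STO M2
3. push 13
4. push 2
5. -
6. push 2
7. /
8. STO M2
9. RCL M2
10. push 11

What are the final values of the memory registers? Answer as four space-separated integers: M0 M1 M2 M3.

After op 1 (push 2): stack=[2] mem=[0,0,0,0]
After op 2 (STO M2): stack=[empty] mem=[0,0,2,0]
After op 3 (push 13): stack=[13] mem=[0,0,2,0]
After op 4 (push 2): stack=[13,2] mem=[0,0,2,0]
After op 5 (-): stack=[11] mem=[0,0,2,0]
After op 6 (push 2): stack=[11,2] mem=[0,0,2,0]
After op 7 (/): stack=[5] mem=[0,0,2,0]
After op 8 (STO M2): stack=[empty] mem=[0,0,5,0]
After op 9 (RCL M2): stack=[5] mem=[0,0,5,0]
After op 10 (push 11): stack=[5,11] mem=[0,0,5,0]

Answer: 0 0 5 0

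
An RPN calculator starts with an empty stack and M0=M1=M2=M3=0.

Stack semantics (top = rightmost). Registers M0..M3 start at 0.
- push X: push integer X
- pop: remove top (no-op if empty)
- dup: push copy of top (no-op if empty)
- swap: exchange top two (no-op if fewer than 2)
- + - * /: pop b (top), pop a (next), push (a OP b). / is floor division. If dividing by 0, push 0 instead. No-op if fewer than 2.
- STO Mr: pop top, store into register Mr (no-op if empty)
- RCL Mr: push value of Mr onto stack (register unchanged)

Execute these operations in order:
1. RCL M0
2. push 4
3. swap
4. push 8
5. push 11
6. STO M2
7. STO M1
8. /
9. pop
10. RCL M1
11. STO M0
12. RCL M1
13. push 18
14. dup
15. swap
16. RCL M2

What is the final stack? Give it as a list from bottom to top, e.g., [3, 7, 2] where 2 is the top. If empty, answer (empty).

Answer: [8, 18, 18, 11]

Derivation:
After op 1 (RCL M0): stack=[0] mem=[0,0,0,0]
After op 2 (push 4): stack=[0,4] mem=[0,0,0,0]
After op 3 (swap): stack=[4,0] mem=[0,0,0,0]
After op 4 (push 8): stack=[4,0,8] mem=[0,0,0,0]
After op 5 (push 11): stack=[4,0,8,11] mem=[0,0,0,0]
After op 6 (STO M2): stack=[4,0,8] mem=[0,0,11,0]
After op 7 (STO M1): stack=[4,0] mem=[0,8,11,0]
After op 8 (/): stack=[0] mem=[0,8,11,0]
After op 9 (pop): stack=[empty] mem=[0,8,11,0]
After op 10 (RCL M1): stack=[8] mem=[0,8,11,0]
After op 11 (STO M0): stack=[empty] mem=[8,8,11,0]
After op 12 (RCL M1): stack=[8] mem=[8,8,11,0]
After op 13 (push 18): stack=[8,18] mem=[8,8,11,0]
After op 14 (dup): stack=[8,18,18] mem=[8,8,11,0]
After op 15 (swap): stack=[8,18,18] mem=[8,8,11,0]
After op 16 (RCL M2): stack=[8,18,18,11] mem=[8,8,11,0]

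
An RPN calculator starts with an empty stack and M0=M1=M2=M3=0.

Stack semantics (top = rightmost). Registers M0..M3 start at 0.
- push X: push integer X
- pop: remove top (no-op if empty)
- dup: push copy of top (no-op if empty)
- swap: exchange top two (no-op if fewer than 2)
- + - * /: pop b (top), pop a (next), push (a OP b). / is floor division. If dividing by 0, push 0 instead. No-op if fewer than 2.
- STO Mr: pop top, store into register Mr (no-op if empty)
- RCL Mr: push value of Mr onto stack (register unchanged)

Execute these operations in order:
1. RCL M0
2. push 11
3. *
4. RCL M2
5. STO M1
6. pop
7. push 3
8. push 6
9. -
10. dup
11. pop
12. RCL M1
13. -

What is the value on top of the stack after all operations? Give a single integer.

Answer: -3

Derivation:
After op 1 (RCL M0): stack=[0] mem=[0,0,0,0]
After op 2 (push 11): stack=[0,11] mem=[0,0,0,0]
After op 3 (*): stack=[0] mem=[0,0,0,0]
After op 4 (RCL M2): stack=[0,0] mem=[0,0,0,0]
After op 5 (STO M1): stack=[0] mem=[0,0,0,0]
After op 6 (pop): stack=[empty] mem=[0,0,0,0]
After op 7 (push 3): stack=[3] mem=[0,0,0,0]
After op 8 (push 6): stack=[3,6] mem=[0,0,0,0]
After op 9 (-): stack=[-3] mem=[0,0,0,0]
After op 10 (dup): stack=[-3,-3] mem=[0,0,0,0]
After op 11 (pop): stack=[-3] mem=[0,0,0,0]
After op 12 (RCL M1): stack=[-3,0] mem=[0,0,0,0]
After op 13 (-): stack=[-3] mem=[0,0,0,0]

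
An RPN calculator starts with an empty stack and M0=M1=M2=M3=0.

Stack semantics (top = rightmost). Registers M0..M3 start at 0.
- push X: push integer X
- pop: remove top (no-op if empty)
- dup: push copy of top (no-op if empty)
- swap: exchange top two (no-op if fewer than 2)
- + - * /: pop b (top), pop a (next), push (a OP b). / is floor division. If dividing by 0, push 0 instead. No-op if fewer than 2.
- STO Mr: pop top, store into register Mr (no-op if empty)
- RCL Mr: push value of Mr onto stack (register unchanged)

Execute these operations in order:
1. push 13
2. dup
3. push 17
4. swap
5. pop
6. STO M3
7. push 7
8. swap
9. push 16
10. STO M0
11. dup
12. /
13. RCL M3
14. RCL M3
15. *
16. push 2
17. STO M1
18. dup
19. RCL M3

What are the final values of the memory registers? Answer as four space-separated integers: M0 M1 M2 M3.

Answer: 16 2 0 17

Derivation:
After op 1 (push 13): stack=[13] mem=[0,0,0,0]
After op 2 (dup): stack=[13,13] mem=[0,0,0,0]
After op 3 (push 17): stack=[13,13,17] mem=[0,0,0,0]
After op 4 (swap): stack=[13,17,13] mem=[0,0,0,0]
After op 5 (pop): stack=[13,17] mem=[0,0,0,0]
After op 6 (STO M3): stack=[13] mem=[0,0,0,17]
After op 7 (push 7): stack=[13,7] mem=[0,0,0,17]
After op 8 (swap): stack=[7,13] mem=[0,0,0,17]
After op 9 (push 16): stack=[7,13,16] mem=[0,0,0,17]
After op 10 (STO M0): stack=[7,13] mem=[16,0,0,17]
After op 11 (dup): stack=[7,13,13] mem=[16,0,0,17]
After op 12 (/): stack=[7,1] mem=[16,0,0,17]
After op 13 (RCL M3): stack=[7,1,17] mem=[16,0,0,17]
After op 14 (RCL M3): stack=[7,1,17,17] mem=[16,0,0,17]
After op 15 (*): stack=[7,1,289] mem=[16,0,0,17]
After op 16 (push 2): stack=[7,1,289,2] mem=[16,0,0,17]
After op 17 (STO M1): stack=[7,1,289] mem=[16,2,0,17]
After op 18 (dup): stack=[7,1,289,289] mem=[16,2,0,17]
After op 19 (RCL M3): stack=[7,1,289,289,17] mem=[16,2,0,17]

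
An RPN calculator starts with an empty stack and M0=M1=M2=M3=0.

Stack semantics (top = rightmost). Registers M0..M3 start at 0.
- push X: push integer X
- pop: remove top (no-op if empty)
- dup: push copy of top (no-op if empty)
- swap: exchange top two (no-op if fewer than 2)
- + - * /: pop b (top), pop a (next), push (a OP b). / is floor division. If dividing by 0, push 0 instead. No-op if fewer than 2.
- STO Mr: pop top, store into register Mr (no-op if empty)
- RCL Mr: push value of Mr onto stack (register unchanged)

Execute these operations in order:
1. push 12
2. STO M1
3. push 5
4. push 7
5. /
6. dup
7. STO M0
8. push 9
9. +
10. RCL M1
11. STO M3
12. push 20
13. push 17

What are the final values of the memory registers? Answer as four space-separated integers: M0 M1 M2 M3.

After op 1 (push 12): stack=[12] mem=[0,0,0,0]
After op 2 (STO M1): stack=[empty] mem=[0,12,0,0]
After op 3 (push 5): stack=[5] mem=[0,12,0,0]
After op 4 (push 7): stack=[5,7] mem=[0,12,0,0]
After op 5 (/): stack=[0] mem=[0,12,0,0]
After op 6 (dup): stack=[0,0] mem=[0,12,0,0]
After op 7 (STO M0): stack=[0] mem=[0,12,0,0]
After op 8 (push 9): stack=[0,9] mem=[0,12,0,0]
After op 9 (+): stack=[9] mem=[0,12,0,0]
After op 10 (RCL M1): stack=[9,12] mem=[0,12,0,0]
After op 11 (STO M3): stack=[9] mem=[0,12,0,12]
After op 12 (push 20): stack=[9,20] mem=[0,12,0,12]
After op 13 (push 17): stack=[9,20,17] mem=[0,12,0,12]

Answer: 0 12 0 12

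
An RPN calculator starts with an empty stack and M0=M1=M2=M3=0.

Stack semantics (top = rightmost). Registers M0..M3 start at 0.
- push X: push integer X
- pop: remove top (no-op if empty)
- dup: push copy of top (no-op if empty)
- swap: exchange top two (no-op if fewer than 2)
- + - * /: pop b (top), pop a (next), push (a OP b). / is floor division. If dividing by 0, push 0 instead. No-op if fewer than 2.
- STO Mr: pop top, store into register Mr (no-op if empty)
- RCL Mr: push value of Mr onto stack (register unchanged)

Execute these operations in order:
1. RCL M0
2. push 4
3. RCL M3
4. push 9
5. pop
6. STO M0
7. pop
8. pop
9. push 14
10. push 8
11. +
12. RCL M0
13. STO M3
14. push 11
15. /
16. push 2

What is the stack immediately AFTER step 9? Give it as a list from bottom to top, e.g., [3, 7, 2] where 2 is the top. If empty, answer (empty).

After op 1 (RCL M0): stack=[0] mem=[0,0,0,0]
After op 2 (push 4): stack=[0,4] mem=[0,0,0,0]
After op 3 (RCL M3): stack=[0,4,0] mem=[0,0,0,0]
After op 4 (push 9): stack=[0,4,0,9] mem=[0,0,0,0]
After op 5 (pop): stack=[0,4,0] mem=[0,0,0,0]
After op 6 (STO M0): stack=[0,4] mem=[0,0,0,0]
After op 7 (pop): stack=[0] mem=[0,0,0,0]
After op 8 (pop): stack=[empty] mem=[0,0,0,0]
After op 9 (push 14): stack=[14] mem=[0,0,0,0]

[14]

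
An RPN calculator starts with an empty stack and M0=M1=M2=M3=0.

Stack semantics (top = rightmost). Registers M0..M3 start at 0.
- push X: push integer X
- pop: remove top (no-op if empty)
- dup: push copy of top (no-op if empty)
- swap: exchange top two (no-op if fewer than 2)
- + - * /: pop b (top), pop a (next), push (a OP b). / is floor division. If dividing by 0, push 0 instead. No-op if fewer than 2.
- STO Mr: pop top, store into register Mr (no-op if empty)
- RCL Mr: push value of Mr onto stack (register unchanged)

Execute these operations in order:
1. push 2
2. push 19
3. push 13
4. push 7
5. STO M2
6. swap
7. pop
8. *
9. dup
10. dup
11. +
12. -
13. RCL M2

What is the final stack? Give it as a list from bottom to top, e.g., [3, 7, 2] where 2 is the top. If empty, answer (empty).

Answer: [-26, 7]

Derivation:
After op 1 (push 2): stack=[2] mem=[0,0,0,0]
After op 2 (push 19): stack=[2,19] mem=[0,0,0,0]
After op 3 (push 13): stack=[2,19,13] mem=[0,0,0,0]
After op 4 (push 7): stack=[2,19,13,7] mem=[0,0,0,0]
After op 5 (STO M2): stack=[2,19,13] mem=[0,0,7,0]
After op 6 (swap): stack=[2,13,19] mem=[0,0,7,0]
After op 7 (pop): stack=[2,13] mem=[0,0,7,0]
After op 8 (*): stack=[26] mem=[0,0,7,0]
After op 9 (dup): stack=[26,26] mem=[0,0,7,0]
After op 10 (dup): stack=[26,26,26] mem=[0,0,7,0]
After op 11 (+): stack=[26,52] mem=[0,0,7,0]
After op 12 (-): stack=[-26] mem=[0,0,7,0]
After op 13 (RCL M2): stack=[-26,7] mem=[0,0,7,0]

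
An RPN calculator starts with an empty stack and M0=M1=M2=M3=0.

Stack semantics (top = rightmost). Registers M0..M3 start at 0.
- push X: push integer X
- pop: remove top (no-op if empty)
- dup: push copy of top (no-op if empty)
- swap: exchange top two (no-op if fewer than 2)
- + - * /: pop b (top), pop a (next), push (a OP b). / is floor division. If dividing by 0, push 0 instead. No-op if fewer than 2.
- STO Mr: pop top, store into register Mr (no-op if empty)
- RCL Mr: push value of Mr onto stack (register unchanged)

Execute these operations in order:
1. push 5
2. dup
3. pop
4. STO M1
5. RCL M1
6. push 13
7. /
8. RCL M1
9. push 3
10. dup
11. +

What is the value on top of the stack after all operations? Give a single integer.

After op 1 (push 5): stack=[5] mem=[0,0,0,0]
After op 2 (dup): stack=[5,5] mem=[0,0,0,0]
After op 3 (pop): stack=[5] mem=[0,0,0,0]
After op 4 (STO M1): stack=[empty] mem=[0,5,0,0]
After op 5 (RCL M1): stack=[5] mem=[0,5,0,0]
After op 6 (push 13): stack=[5,13] mem=[0,5,0,0]
After op 7 (/): stack=[0] mem=[0,5,0,0]
After op 8 (RCL M1): stack=[0,5] mem=[0,5,0,0]
After op 9 (push 3): stack=[0,5,3] mem=[0,5,0,0]
After op 10 (dup): stack=[0,5,3,3] mem=[0,5,0,0]
After op 11 (+): stack=[0,5,6] mem=[0,5,0,0]

Answer: 6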